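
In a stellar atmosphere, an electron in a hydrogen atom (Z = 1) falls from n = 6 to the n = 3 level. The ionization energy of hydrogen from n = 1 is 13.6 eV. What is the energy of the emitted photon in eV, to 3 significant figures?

E_6 = −13.60/36 = −0.3778 eV and E_3 = −13.60/9 = −1.511 eV.
The photon energy is |E_6 − E_3| = 1.13 eV.

1.13 eV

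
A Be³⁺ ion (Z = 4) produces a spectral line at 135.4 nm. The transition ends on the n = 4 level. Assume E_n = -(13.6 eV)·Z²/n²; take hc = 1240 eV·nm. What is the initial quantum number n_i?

n_i = 7

The photon energy is ΔE = hc/λ = 1240 / 135.4 = 9.158 eV.
With Z = 4, ΔE = 217.6 × (1/n_f² − 1/n_i²), so 1/n_f² − 1/n_i² = 0.04209.
With n_f = 4: 1/n_i² = 1/16 − 0.04209 = 0.02041, so n_i ≈ 7.00.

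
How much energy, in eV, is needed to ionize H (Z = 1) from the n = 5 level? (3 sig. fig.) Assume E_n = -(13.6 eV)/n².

0.544 eV

E_5 = −13.60/25 = −0.544 eV, so ionization (to E = 0) requires 0.544 eV.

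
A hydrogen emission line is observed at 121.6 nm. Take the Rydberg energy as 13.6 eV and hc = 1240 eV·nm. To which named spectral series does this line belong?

ΔE = 1240/121.6 = 10.20 eV.
This matches 13.6 × (1/1² − 1/2²), so n_f = 1: the Lyman series.

Lyman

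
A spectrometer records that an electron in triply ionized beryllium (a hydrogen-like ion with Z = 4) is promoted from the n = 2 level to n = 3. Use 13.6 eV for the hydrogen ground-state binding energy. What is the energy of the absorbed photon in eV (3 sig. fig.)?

The Bohr energies scale as Z², so for Z = 4: E_n = −217.6/n² eV.
E_3 = −217.6/9 = −24.18 eV and E_2 = −217.6/4 = −54.40 eV.
The photon energy is |E_3 − E_2| = 30.2 eV.

30.2 eV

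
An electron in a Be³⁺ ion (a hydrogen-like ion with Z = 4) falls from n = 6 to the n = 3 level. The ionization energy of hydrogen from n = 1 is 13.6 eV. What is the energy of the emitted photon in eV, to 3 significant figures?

The Bohr energies scale as Z², so for Z = 4: E_n = −217.6/n² eV.
E_6 = −217.6/36 = −6.044 eV and E_3 = −217.6/9 = −24.18 eV.
The photon energy is |E_6 − E_3| = 18.1 eV.

18.1 eV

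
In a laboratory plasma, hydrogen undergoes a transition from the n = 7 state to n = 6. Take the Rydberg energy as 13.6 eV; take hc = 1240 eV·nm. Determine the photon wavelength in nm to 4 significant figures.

ΔE = 13.60 × (1/6² − 1/7²) = 13.60 × 0.007370 = 0.1002 eV.
λ = hc/ΔE = 1240 / 0.1002 = 12370 nm.

12370 nm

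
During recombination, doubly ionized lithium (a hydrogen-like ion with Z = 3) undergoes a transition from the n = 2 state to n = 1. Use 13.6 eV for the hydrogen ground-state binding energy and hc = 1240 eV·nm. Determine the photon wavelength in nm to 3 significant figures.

For Z = 3 the level energies scale as Z², so the effective Rydberg energy is 13.6 × 9 = 122.4 eV.
ΔE = 122.4 × (1/1² − 1/2²) = 122.4 × 0.7500 = 91.80 eV.
λ = hc/ΔE = 1240 / 91.80 = 13.5 nm.

13.5 nm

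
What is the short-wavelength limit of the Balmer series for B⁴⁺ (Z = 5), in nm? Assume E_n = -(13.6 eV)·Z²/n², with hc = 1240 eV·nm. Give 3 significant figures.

14.6 nm

The Balmer series has lower level n_f = 2; the series limit corresponds to n_i → ∞.
ΔE_max = 13.6 × 25 / 2² = 85.00 eV.
λ_min = 1240 / 85.00 = 14.6 nm.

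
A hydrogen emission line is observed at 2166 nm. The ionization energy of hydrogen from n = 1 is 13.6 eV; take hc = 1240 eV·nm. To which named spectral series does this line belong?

Brackett

ΔE = 1240/2166 = 0.5725 eV.
This matches 13.6 × (1/4² − 1/7²), so n_f = 4: the Brackett series.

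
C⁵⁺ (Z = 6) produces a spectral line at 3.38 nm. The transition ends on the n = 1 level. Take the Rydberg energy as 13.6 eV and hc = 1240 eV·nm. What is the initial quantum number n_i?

The photon energy is ΔE = hc/λ = 1240 / 3.38 = 366.9 eV.
With Z = 6, ΔE = 489.6 × (1/n_f² − 1/n_i²), so 1/n_f² − 1/n_i² = 0.7493.
With n_f = 1: 1/n_i² = 1/1 − 0.7493 = 0.2507, so n_i ≈ 2.00.

n_i = 2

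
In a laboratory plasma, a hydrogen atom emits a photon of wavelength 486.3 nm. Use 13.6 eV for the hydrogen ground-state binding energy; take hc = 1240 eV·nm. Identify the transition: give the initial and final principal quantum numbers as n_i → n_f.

The photon energy is ΔE = hc/λ = 1240 / 486.3 = 2.550 eV.
With Z = 1, ΔE = 13.60 × (1/n_f² − 1/n_i²), so 1/n_f² − 1/n_i² = 0.1875.
Trying n_f = 2 gives 1/n_i² = 0.06251, i.e. n_i ≈ 4; this pair matches.

n_i = 4, n_f = 2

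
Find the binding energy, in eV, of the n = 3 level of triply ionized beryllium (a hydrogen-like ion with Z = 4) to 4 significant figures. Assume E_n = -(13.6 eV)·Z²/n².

E_n = −13.6 Z²/n² = −217.6/n² eV for Z = 4.
E_3 = −217.6/9 = −24.18 eV, so ionization (to E = 0) requires 24.18 eV.

24.18 eV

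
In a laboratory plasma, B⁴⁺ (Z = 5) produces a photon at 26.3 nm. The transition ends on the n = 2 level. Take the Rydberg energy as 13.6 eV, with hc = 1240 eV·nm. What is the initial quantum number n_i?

The photon energy is ΔE = hc/λ = 1240 / 26.3 = 47.15 eV.
With Z = 5, ΔE = 340.0 × (1/n_f² − 1/n_i²), so 1/n_f² − 1/n_i² = 0.1387.
With n_f = 2: 1/n_i² = 1/4 − 0.1387 = 0.1113, so n_i ≈ 3.00.

n_i = 3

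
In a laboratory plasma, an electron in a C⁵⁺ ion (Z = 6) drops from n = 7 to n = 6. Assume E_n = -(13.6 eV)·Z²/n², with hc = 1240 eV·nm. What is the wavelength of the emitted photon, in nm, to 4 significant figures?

343.7 nm

For Z = 6 the level energies scale as Z², so the effective Rydberg energy is 13.6 × 36 = 489.6 eV.
ΔE = 489.6 × (1/6² − 1/7²) = 489.6 × 0.007370 = 3.608 eV.
λ = hc/ΔE = 1240 / 3.608 = 343.7 nm.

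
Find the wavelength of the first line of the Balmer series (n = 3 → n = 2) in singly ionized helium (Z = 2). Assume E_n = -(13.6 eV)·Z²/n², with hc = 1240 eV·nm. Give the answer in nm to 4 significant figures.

The Balmer series terminates on n_f = 2; the first line has n_i = 2+1 = 3.
ΔE = 54.40 × (1/2² − 1/3²) = 7.556 eV.
λ = 1240 / 7.556 = 164.1 nm.

164.1 nm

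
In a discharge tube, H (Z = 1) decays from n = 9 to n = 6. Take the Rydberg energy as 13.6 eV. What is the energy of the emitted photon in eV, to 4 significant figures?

E_9 = −13.60/81 = −0.1679 eV and E_6 = −13.60/36 = −0.3778 eV.
The photon energy is |E_9 − E_6| = 0.2099 eV.

0.2099 eV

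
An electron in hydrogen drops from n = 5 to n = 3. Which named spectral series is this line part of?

The series is set by the lower level: n_f = 3 is the Paschen series.

Paschen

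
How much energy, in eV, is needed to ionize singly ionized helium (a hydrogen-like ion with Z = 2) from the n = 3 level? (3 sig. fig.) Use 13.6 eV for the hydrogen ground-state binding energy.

6.04 eV

E_n = −13.6 Z²/n² = −54.40/n² eV for Z = 2.
E_3 = −54.40/9 = −6.04 eV, so ionization (to E = 0) requires 6.04 eV.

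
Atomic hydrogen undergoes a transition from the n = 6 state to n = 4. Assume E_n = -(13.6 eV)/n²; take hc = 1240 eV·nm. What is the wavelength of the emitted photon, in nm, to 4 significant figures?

ΔE = 13.60 × (1/4² − 1/6²) = 13.60 × 0.03472 = 0.4722 eV.
λ = hc/ΔE = 1240 / 0.4722 = 2626 nm.

2626 nm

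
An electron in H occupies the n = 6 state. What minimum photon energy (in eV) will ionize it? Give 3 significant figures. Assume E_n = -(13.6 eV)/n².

E_6 = −13.60/36 = −0.378 eV, so ionization (to E = 0) requires 0.378 eV.

0.378 eV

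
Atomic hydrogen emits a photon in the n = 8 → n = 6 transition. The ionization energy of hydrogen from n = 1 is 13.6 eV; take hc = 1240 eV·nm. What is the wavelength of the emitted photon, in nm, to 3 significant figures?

7500 nm

ΔE = 13.60 × (1/6² − 1/8²) = 13.60 × 0.01215 = 0.1653 eV.
λ = hc/ΔE = 1240 / 0.1653 = 7500 nm.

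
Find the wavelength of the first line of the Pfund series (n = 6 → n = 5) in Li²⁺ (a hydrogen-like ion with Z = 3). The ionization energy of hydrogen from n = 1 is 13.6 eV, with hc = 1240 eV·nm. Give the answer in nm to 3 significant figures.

The Pfund series terminates on n_f = 5; the first line has n_i = 5+1 = 6.
ΔE = 122.4 × (1/5² − 1/6²) = 1.496 eV.
λ = 1240 / 1.496 = 829 nm.

829 nm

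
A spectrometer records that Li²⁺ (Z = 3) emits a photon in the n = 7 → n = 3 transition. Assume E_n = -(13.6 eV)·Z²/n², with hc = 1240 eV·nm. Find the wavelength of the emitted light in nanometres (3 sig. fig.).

For Z = 3 the level energies scale as Z², so the effective Rydberg energy is 13.6 × 9 = 122.4 eV.
ΔE = 122.4 × (1/3² − 1/7²) = 122.4 × 0.09070 = 11.10 eV.
λ = hc/ΔE = 1240 / 11.10 = 112 nm.

112 nm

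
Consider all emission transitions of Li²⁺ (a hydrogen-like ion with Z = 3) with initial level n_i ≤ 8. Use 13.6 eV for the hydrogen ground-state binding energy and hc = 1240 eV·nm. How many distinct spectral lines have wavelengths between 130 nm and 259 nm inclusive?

Enumerate all n_i → n_f pairs with 1 ≤ n_f < n_i ≤ 8 and compute λ = 1240 / [13.6·9·(1/n_f² − 1/n_i²)].
Lines falling in [130, 259] nm: 5→3 (142.5 nm), 4→3 (208.4 nm), 8→4 (216.1 nm), 7→4 (240.7 nm).

4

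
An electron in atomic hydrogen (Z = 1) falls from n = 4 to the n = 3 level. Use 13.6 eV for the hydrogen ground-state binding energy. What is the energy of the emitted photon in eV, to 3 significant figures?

E_4 = −13.60/16 = −0.8500 eV and E_3 = −13.60/9 = −1.511 eV.
The photon energy is |E_4 − E_3| = 0.661 eV.

0.661 eV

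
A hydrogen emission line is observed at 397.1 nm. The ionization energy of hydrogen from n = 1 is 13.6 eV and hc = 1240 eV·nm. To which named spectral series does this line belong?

Balmer

ΔE = 1240/397.1 = 3.123 eV.
This matches 13.6 × (1/2² − 1/7²), so n_f = 2: the Balmer series.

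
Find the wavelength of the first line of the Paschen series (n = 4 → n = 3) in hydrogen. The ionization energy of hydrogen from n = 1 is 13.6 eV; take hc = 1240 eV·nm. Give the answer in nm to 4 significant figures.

1876 nm

The Paschen series terminates on n_f = 3; the first line has n_i = 3+1 = 4.
ΔE = 13.60 × (1/3² − 1/4²) = 0.6611 eV.
λ = 1240 / 0.6611 = 1876 nm.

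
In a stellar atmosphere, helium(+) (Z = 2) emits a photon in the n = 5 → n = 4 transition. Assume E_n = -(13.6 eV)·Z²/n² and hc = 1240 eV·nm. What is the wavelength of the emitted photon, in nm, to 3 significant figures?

1010 nm

For Z = 2 the level energies scale as Z², so the effective Rydberg energy is 13.6 × 4 = 54.40 eV.
ΔE = 54.40 × (1/4² − 1/5²) = 54.40 × 0.02250 = 1.224 eV.
λ = hc/ΔE = 1240 / 1.224 = 1010 nm.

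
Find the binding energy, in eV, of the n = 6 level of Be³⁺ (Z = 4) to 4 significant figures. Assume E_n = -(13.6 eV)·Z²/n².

E_n = −13.6 Z²/n² = −217.6/n² eV for Z = 4.
E_6 = −217.6/36 = −6.044 eV, so ionization (to E = 0) requires 6.044 eV.

6.044 eV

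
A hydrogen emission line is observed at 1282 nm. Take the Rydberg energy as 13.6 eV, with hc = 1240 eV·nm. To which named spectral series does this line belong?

Paschen

ΔE = 1240/1282 = 0.9672 eV.
This matches 13.6 × (1/3² − 1/5²), so n_f = 3: the Paschen series.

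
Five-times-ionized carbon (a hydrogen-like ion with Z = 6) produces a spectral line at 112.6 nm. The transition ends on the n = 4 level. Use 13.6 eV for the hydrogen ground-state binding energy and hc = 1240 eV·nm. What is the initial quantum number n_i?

The photon energy is ΔE = hc/λ = 1240 / 112.6 = 11.01 eV.
With Z = 6, ΔE = 489.6 × (1/n_f² − 1/n_i²), so 1/n_f² − 1/n_i² = 0.02249.
With n_f = 4: 1/n_i² = 1/16 − 0.02249 = 0.04001, so n_i ≈ 5.00.

n_i = 5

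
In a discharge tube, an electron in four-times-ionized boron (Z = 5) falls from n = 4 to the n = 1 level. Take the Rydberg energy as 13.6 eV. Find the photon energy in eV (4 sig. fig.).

318.8 eV

The Bohr energies scale as Z², so for Z = 5: E_n = −340.0/n² eV.
E_4 = −340.0/16 = −21.25 eV and E_1 = −340.0/1 = −340.0 eV.
The photon energy is |E_4 − E_1| = 318.8 eV.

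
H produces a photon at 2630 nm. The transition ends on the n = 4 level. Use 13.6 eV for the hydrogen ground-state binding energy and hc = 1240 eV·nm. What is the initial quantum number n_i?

n_i = 6

The photon energy is ΔE = hc/λ = 1240 / 2630 = 0.4715 eV.
With Z = 1, ΔE = 13.60 × (1/n_f² − 1/n_i²), so 1/n_f² − 1/n_i² = 0.03467.
With n_f = 4: 1/n_i² = 1/16 − 0.03467 = 0.02783, so n_i ≈ 5.99.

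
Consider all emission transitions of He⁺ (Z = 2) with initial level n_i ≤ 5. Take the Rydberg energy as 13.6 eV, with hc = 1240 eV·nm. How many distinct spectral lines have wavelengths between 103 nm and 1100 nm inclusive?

6

Enumerate all n_i → n_f pairs with 1 ≤ n_f < n_i ≤ 5 and compute λ = 1240 / [13.6·4·(1/n_f² − 1/n_i²)].
Lines falling in [103, 1100] nm: 5→2 (108.5 nm), 4→2 (121.6 nm), 3→2 (164.1 nm), 5→3 (320.5 nm), 4→3 (468.9 nm), 5→4 (1013 nm).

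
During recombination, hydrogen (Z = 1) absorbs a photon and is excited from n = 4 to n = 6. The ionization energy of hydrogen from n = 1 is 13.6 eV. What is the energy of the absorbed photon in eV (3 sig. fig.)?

E_6 = −13.60/36 = −0.3778 eV and E_4 = −13.60/16 = −0.8500 eV.
The photon energy is |E_6 − E_4| = 0.472 eV.

0.472 eV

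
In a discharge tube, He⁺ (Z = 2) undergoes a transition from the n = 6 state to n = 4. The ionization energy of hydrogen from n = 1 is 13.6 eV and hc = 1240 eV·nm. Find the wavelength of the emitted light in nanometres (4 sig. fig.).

For Z = 2 the level energies scale as Z², so the effective Rydberg energy is 13.6 × 4 = 54.40 eV.
ΔE = 54.40 × (1/4² − 1/6²) = 54.40 × 0.03472 = 1.889 eV.
λ = hc/ΔE = 1240 / 1.889 = 656.5 nm.

656.5 nm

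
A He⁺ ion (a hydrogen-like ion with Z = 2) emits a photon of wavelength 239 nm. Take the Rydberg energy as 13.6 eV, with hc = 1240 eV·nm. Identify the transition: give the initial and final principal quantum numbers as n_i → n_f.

n_i = 8, n_f = 3

The photon energy is ΔE = hc/λ = 1240 / 239 = 5.188 eV.
With Z = 2, ΔE = 54.40 × (1/n_f² − 1/n_i²), so 1/n_f² − 1/n_i² = 0.09537.
Trying n_f = 3 gives 1/n_i² = 0.01574, i.e. n_i ≈ 8; this pair matches.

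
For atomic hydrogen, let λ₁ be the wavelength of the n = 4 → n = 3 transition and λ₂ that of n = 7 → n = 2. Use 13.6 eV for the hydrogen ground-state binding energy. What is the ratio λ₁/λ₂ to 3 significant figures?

λ ∝ 1/ΔE ∝ 1/(1/n_f² − 1/n_i²), and the Z² and hc factors cancel in the ratio.
λ₁/λ₂ = (1/2² − 1/7²)/(1/3² − 1/4²) = 0.2296/0.04861 = 4.72.

4.72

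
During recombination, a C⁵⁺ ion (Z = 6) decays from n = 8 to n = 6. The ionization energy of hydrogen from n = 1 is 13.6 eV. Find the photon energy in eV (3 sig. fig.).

The Bohr energies scale as Z², so for Z = 6: E_n = −489.6/n² eV.
E_8 = −489.6/64 = −7.650 eV and E_6 = −489.6/36 = −13.60 eV.
The photon energy is |E_8 − E_6| = 5.95 eV.

5.95 eV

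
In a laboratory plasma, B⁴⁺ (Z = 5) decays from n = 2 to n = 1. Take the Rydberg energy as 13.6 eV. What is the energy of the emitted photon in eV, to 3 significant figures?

255 eV

The Bohr energies scale as Z², so for Z = 5: E_n = −340.0/n² eV.
E_2 = −340.0/4 = −85.00 eV and E_1 = −340.0/1 = −340.0 eV.
The photon energy is |E_2 − E_1| = 255 eV.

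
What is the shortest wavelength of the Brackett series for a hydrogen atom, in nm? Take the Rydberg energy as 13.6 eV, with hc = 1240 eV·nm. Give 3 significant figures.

The Brackett series has lower level n_f = 4; the series limit corresponds to n_i → ∞.
ΔE_max = 13.6 × 1 / 4² = 0.8500 eV.
λ_min = 1240 / 0.8500 = 1460 nm.

1460 nm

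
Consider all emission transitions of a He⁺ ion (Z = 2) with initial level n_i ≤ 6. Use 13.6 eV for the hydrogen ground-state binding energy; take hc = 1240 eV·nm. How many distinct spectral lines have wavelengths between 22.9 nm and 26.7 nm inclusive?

Enumerate all n_i → n_f pairs with 1 ≤ n_f < n_i ≤ 6 and compute λ = 1240 / [13.6·4·(1/n_f² − 1/n_i²)].
Lines falling in [22.9, 26.7] nm: 6→1 (23.45 nm), 5→1 (23.74 nm), 4→1 (24.31 nm), 3→1 (25.64 nm).

4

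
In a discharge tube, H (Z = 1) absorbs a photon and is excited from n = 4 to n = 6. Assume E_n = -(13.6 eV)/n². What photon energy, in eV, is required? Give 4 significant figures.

0.4722 eV

E_6 = −13.60/36 = −0.3778 eV and E_4 = −13.60/16 = −0.8500 eV.
The photon energy is |E_6 − E_4| = 0.4722 eV.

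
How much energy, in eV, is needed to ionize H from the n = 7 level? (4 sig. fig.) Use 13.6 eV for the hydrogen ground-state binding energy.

0.2776 eV

E_7 = −13.60/49 = −0.2776 eV, so ionization (to E = 0) requires 0.2776 eV.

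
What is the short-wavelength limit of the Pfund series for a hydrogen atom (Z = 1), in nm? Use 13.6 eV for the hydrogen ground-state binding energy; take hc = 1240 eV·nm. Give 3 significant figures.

The Pfund series has lower level n_f = 5; the series limit corresponds to n_i → ∞.
ΔE_max = 13.6 × 1 / 5² = 0.5440 eV.
λ_min = 1240 / 0.5440 = 2280 nm.

2280 nm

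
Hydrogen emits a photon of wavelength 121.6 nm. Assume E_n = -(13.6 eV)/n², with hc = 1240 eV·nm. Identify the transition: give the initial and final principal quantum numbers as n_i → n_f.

n_i = 2, n_f = 1

The photon energy is ΔE = hc/λ = 1240 / 121.6 = 10.20 eV.
With Z = 1, ΔE = 13.60 × (1/n_f² − 1/n_i²), so 1/n_f² − 1/n_i² = 0.7498.
Trying n_f = 1 gives 1/n_i² = 0.2502, i.e. n_i ≈ 2; this pair matches.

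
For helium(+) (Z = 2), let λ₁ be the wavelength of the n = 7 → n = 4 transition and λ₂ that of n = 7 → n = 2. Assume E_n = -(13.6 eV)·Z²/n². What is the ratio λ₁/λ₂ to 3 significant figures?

λ ∝ 1/ΔE ∝ 1/(1/n_f² − 1/n_i²), and the Z² and hc factors cancel in the ratio.
λ₁/λ₂ = (1/2² − 1/7²)/(1/4² − 1/7²) = 0.2296/0.04209 = 5.45.

5.45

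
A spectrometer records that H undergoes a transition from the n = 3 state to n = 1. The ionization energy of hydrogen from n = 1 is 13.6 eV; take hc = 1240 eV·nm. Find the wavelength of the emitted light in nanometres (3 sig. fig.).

ΔE = 13.60 × (1/1² − 1/3²) = 13.60 × 0.8889 = 12.09 eV.
λ = hc/ΔE = 1240 / 12.09 = 103 nm.
This line belongs to the Lyman series.

103 nm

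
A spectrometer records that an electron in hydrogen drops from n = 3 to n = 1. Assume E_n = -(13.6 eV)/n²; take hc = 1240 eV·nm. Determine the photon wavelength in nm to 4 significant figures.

ΔE = 13.60 × (1/1² − 1/3²) = 13.60 × 0.8889 = 12.09 eV.
λ = hc/ΔE = 1240 / 12.09 = 102.6 nm.

102.6 nm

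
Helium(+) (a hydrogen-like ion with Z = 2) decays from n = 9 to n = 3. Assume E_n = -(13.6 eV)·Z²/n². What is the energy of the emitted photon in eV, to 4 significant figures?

The Bohr energies scale as Z², so for Z = 2: E_n = −54.40/n² eV.
E_9 = −54.40/81 = −0.6716 eV and E_3 = −54.40/9 = −6.044 eV.
The photon energy is |E_9 − E_3| = 5.373 eV.

5.373 eV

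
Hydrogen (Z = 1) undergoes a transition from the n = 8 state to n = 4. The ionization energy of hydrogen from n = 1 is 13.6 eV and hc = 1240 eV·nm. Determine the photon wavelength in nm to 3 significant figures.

ΔE = 13.60 × (1/4² − 1/8²) = 13.60 × 0.04688 = 0.6375 eV.
λ = hc/ΔE = 1240 / 0.6375 = 1950 nm.

1950 nm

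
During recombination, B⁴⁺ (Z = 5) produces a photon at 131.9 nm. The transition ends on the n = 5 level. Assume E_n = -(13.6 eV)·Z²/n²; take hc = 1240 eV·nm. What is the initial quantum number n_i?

n_i = 9

The photon energy is ΔE = hc/λ = 1240 / 131.9 = 9.401 eV.
With Z = 5, ΔE = 340.0 × (1/n_f² − 1/n_i²), so 1/n_f² − 1/n_i² = 0.02765.
With n_f = 5: 1/n_i² = 1/25 − 0.02765 = 0.01235, so n_i ≈ 9.00.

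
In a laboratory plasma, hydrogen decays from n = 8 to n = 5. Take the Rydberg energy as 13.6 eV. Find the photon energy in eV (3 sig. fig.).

E_8 = −13.60/64 = −0.2125 eV and E_5 = −13.60/25 = −0.5440 eV.
The photon energy is |E_8 − E_5| = 0.332 eV.

0.332 eV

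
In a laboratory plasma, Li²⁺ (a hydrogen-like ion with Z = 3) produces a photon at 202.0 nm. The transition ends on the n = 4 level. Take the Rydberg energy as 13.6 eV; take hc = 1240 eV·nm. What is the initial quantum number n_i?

n_i = 9

The photon energy is ΔE = hc/λ = 1240 / 202.0 = 6.139 eV.
With Z = 3, ΔE = 122.4 × (1/n_f² − 1/n_i²), so 1/n_f² − 1/n_i² = 0.05015.
With n_f = 4: 1/n_i² = 1/16 − 0.05015 = 0.01235, so n_i ≈ 9.00.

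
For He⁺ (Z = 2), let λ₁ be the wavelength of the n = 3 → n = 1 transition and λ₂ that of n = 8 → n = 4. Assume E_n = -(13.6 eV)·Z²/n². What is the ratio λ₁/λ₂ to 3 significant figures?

λ ∝ 1/ΔE ∝ 1/(1/n_f² − 1/n_i²), and the Z² and hc factors cancel in the ratio.
λ₁/λ₂ = (1/4² − 1/8²)/(1/1² − 1/3²) = 0.04688/0.8889 = 0.0527.

0.0527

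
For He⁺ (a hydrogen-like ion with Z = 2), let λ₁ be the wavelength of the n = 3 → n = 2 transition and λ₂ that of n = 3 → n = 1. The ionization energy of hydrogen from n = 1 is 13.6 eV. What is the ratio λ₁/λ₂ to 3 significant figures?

λ ∝ 1/ΔE ∝ 1/(1/n_f² − 1/n_i²), and the Z² and hc factors cancel in the ratio.
λ₁/λ₂ = (1/1² − 1/3²)/(1/2² − 1/3²) = 0.8889/0.1389 = 6.40.

6.40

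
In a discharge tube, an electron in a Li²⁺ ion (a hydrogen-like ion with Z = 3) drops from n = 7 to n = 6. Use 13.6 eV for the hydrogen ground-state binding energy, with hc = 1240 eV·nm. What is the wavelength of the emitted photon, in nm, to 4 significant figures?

1375 nm

For Z = 3 the level energies scale as Z², so the effective Rydberg energy is 13.6 × 9 = 122.4 eV.
ΔE = 122.4 × (1/6² − 1/7²) = 122.4 × 0.007370 = 0.9020 eV.
λ = hc/ΔE = 1240 / 0.9020 = 1375 nm.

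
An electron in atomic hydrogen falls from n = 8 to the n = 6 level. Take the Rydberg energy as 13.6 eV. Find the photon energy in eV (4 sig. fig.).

0.1653 eV

E_8 = −13.60/64 = −0.2125 eV and E_6 = −13.60/36 = −0.3778 eV.
The photon energy is |E_8 − E_6| = 0.1653 eV.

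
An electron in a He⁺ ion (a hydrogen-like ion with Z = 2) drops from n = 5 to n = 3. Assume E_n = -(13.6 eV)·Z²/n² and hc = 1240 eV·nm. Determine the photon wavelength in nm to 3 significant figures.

321 nm

For Z = 2 the level energies scale as Z², so the effective Rydberg energy is 13.6 × 4 = 54.40 eV.
ΔE = 54.40 × (1/3² − 1/5²) = 54.40 × 0.07111 = 3.868 eV.
λ = hc/ΔE = 1240 / 3.868 = 321 nm.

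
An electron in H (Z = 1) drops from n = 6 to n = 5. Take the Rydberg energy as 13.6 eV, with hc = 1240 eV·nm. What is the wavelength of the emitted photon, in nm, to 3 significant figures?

ΔE = 13.60 × (1/5² − 1/6²) = 13.60 × 0.01222 = 0.1662 eV.
λ = hc/ΔE = 1240 / 0.1662 = 7460 nm.
This line belongs to the Pfund series.

7460 nm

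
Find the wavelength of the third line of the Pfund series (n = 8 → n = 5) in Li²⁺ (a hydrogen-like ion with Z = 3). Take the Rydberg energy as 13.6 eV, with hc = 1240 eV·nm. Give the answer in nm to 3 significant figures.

The Pfund series terminates on n_f = 5; the third line has n_i = 5+3 = 8.
ΔE = 122.4 × (1/5² − 1/8²) = 2.984 eV.
λ = 1240 / 2.984 = 416 nm.

416 nm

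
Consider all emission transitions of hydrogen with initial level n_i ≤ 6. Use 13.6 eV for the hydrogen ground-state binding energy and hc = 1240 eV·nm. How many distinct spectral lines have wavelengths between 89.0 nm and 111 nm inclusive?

Enumerate all n_i → n_f pairs with 1 ≤ n_f < n_i ≤ 6 and compute λ = 1240 / [13.6·1·(1/n_f² − 1/n_i²)].
Lines falling in [89.0, 111] nm: 6→1 (93.78 nm), 5→1 (94.98 nm), 4→1 (97.25 nm), 3→1 (102.6 nm).

4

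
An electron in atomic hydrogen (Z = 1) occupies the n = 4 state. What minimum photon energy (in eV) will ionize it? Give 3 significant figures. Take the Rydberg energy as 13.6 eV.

E_4 = −13.60/16 = −0.850 eV, so ionization (to E = 0) requires 0.850 eV.

0.850 eV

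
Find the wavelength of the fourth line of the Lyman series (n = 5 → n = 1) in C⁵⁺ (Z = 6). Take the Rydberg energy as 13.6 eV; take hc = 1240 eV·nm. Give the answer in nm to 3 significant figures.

2.64 nm

The Lyman series terminates on n_f = 1; the fourth line has n_i = 1+4 = 5.
ΔE = 489.6 × (1/1² − 1/5²) = 470.0 eV.
λ = 1240 / 470.0 = 2.64 nm.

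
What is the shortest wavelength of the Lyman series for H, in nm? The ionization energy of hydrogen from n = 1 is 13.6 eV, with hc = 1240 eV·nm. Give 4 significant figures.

91.18 nm

The Lyman series has lower level n_f = 1; the series limit corresponds to n_i → ∞.
ΔE_max = 13.6 × 1 / 1² = 13.60 eV.
λ_min = 1240 / 13.60 = 91.18 nm.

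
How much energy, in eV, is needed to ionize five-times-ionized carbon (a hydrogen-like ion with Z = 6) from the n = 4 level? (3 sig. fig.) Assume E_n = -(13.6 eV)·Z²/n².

30.6 eV

E_n = −13.6 Z²/n² = −489.6/n² eV for Z = 6.
E_4 = −489.6/16 = −30.6 eV, so ionization (to E = 0) requires 30.6 eV.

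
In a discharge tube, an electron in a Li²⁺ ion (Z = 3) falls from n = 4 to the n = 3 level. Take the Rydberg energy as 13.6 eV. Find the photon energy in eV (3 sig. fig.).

The Bohr energies scale as Z², so for Z = 3: E_n = −122.4/n² eV.
E_4 = −122.4/16 = −7.650 eV and E_3 = −122.4/9 = −13.60 eV.
The photon energy is |E_4 − E_3| = 5.95 eV.

5.95 eV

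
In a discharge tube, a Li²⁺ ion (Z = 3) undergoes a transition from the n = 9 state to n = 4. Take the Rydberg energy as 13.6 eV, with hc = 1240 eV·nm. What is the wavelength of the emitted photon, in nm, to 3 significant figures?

For Z = 3 the level energies scale as Z², so the effective Rydberg energy is 13.6 × 9 = 122.4 eV.
ΔE = 122.4 × (1/4² − 1/9²) = 122.4 × 0.05015 = 6.139 eV.
λ = hc/ΔE = 1240 / 6.139 = 202 nm.

202 nm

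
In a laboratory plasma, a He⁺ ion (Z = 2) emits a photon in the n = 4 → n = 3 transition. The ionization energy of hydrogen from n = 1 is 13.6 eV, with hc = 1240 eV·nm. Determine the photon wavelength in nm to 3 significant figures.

For Z = 2 the level energies scale as Z², so the effective Rydberg energy is 13.6 × 4 = 54.40 eV.
ΔE = 54.40 × (1/3² − 1/4²) = 54.40 × 0.04861 = 2.644 eV.
λ = hc/ΔE = 1240 / 2.644 = 469 nm.

469 nm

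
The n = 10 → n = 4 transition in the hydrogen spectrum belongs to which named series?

The series is set by the lower level: n_f = 4 is the Brackett series.

Brackett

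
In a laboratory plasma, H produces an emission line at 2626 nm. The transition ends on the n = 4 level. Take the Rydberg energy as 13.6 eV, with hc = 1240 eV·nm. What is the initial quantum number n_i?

The photon energy is ΔE = hc/λ = 1240 / 2626 = 0.4722 eV.
With Z = 1, ΔE = 13.60 × (1/n_f² − 1/n_i²), so 1/n_f² − 1/n_i² = 0.03472.
With n_f = 4: 1/n_i² = 1/16 − 0.03472 = 0.02778, so n_i ≈ 6.00.

n_i = 6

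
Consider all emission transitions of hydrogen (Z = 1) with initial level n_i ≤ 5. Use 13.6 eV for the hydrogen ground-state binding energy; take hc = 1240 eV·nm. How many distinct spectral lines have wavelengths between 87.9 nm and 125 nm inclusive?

4

Enumerate all n_i → n_f pairs with 1 ≤ n_f < n_i ≤ 5 and compute λ = 1240 / [13.6·1·(1/n_f² − 1/n_i²)].
Lines falling in [87.9, 125] nm: 5→1 (94.98 nm), 4→1 (97.25 nm), 3→1 (102.6 nm), 2→1 (121.6 nm).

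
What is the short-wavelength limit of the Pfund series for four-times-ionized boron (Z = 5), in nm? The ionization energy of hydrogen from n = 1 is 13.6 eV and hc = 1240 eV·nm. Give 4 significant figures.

The Pfund series has lower level n_f = 5; the series limit corresponds to n_i → ∞.
ΔE_max = 13.6 × 25 / 5² = 13.60 eV.
λ_min = 1240 / 13.60 = 91.18 nm.

91.18 nm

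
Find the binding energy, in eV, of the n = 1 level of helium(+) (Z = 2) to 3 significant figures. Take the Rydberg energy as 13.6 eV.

54.4 eV

E_n = −13.6 Z²/n² = −54.40/n² eV for Z = 2.
E_1 = −54.40/1 = −54.4 eV, so ionization (to E = 0) requires 54.4 eV.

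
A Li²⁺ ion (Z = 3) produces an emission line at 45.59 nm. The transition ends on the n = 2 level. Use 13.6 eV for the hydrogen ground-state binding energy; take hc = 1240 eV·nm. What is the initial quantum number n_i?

n_i = 6

The photon energy is ΔE = hc/λ = 1240 / 45.59 = 27.20 eV.
With Z = 3, ΔE = 122.4 × (1/n_f² − 1/n_i²), so 1/n_f² − 1/n_i² = 0.2222.
With n_f = 2: 1/n_i² = 1/4 − 0.2222 = 0.02779, so n_i ≈ 6.00.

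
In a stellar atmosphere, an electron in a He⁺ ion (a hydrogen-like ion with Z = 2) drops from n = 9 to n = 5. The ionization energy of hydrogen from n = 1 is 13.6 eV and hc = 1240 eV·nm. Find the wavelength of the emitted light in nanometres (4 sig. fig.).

824.3 nm

For Z = 2 the level energies scale as Z², so the effective Rydberg energy is 13.6 × 4 = 54.40 eV.
ΔE = 54.40 × (1/5² − 1/9²) = 54.40 × 0.02765 = 1.504 eV.
λ = hc/ΔE = 1240 / 1.504 = 824.3 nm.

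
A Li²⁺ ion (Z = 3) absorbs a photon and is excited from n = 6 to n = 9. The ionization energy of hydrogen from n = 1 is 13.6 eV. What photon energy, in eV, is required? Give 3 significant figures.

The Bohr energies scale as Z², so for Z = 3: E_n = −122.4/n² eV.
E_9 = −122.4/81 = −1.511 eV and E_6 = −122.4/36 = −3.400 eV.
The photon energy is |E_9 − E_6| = 1.89 eV.

1.89 eV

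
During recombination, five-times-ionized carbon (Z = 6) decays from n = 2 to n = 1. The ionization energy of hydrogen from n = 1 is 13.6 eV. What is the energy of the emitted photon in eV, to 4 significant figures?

367.2 eV

The Bohr energies scale as Z², so for Z = 6: E_n = −489.6/n² eV.
E_2 = −489.6/4 = −122.4 eV and E_1 = −489.6/1 = −489.6 eV.
The photon energy is |E_2 − E_1| = 367.2 eV.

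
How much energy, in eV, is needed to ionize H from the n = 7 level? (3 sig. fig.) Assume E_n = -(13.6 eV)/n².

0.278 eV

E_7 = −13.60/49 = −0.278 eV, so ionization (to E = 0) requires 0.278 eV.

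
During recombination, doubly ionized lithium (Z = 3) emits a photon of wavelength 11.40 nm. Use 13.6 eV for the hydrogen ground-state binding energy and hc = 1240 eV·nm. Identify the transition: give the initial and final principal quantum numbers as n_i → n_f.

The photon energy is ΔE = hc/λ = 1240 / 11.40 = 108.8 eV.
With Z = 3, ΔE = 122.4 × (1/n_f² − 1/n_i²), so 1/n_f² − 1/n_i² = 0.8887.
Trying n_f = 1 gives 1/n_i² = 0.1113, i.e. n_i ≈ 3; this pair matches.

n_i = 3, n_f = 1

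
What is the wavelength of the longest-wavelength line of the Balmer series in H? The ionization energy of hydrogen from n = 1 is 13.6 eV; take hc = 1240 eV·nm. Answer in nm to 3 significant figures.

656 nm

The Balmer series terminates on n_f = 2; the first line has n_i = 2+1 = 3.
ΔE = 13.60 × (1/2² − 1/3²) = 1.889 eV.
λ = 1240 / 1.889 = 656 nm.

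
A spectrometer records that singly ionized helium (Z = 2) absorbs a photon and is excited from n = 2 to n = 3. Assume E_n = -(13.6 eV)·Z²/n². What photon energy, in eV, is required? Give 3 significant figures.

The Bohr energies scale as Z², so for Z = 2: E_n = −54.40/n² eV.
E_3 = −54.40/9 = −6.044 eV and E_2 = −54.40/4 = −13.60 eV.
The photon energy is |E_3 − E_2| = 7.56 eV.

7.56 eV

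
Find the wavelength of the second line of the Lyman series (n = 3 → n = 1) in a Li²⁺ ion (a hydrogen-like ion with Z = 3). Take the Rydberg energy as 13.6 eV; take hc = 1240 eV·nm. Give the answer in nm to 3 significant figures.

The Lyman series terminates on n_f = 1; the second line has n_i = 1+2 = 3.
ΔE = 122.4 × (1/1² − 1/3²) = 108.8 eV.
λ = 1240 / 108.8 = 11.4 nm.

11.4 nm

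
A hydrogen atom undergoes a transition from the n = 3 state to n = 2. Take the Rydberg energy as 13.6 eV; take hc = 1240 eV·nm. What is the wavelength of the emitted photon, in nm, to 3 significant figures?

ΔE = 13.60 × (1/2² − 1/3²) = 13.60 × 0.1389 = 1.889 eV.
λ = hc/ΔE = 1240 / 1.889 = 656 nm.
This line belongs to the Balmer series.

656 nm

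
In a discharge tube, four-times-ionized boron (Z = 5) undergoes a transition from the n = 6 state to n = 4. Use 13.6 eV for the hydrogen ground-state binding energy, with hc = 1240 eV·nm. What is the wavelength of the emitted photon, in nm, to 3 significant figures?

105 nm

For Z = 5 the level energies scale as Z², so the effective Rydberg energy is 13.6 × 25 = 340.0 eV.
ΔE = 340.0 × (1/4² − 1/6²) = 340.0 × 0.03472 = 11.81 eV.
λ = hc/ΔE = 1240 / 11.81 = 105 nm.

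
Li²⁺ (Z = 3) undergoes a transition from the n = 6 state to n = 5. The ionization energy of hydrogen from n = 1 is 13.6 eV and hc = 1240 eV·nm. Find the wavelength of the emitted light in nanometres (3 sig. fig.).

For Z = 3 the level energies scale as Z², so the effective Rydberg energy is 13.6 × 9 = 122.4 eV.
ΔE = 122.4 × (1/5² − 1/6²) = 122.4 × 0.01222 = 1.496 eV.
λ = hc/ΔE = 1240 / 1.496 = 829 nm.

829 nm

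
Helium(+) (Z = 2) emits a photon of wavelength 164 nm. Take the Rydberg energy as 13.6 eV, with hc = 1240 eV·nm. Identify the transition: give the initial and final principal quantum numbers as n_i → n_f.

n_i = 3, n_f = 2

The photon energy is ΔE = hc/λ = 1240 / 164 = 7.561 eV.
With Z = 2, ΔE = 54.40 × (1/n_f² − 1/n_i²), so 1/n_f² − 1/n_i² = 0.1390.
Trying n_f = 2 gives 1/n_i² = 0.1110, i.e. n_i ≈ 3; this pair matches.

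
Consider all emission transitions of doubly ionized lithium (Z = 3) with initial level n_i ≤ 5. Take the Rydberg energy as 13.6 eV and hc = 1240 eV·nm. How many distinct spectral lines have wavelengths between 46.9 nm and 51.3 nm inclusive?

1

Enumerate all n_i → n_f pairs with 1 ≤ n_f < n_i ≤ 5 and compute λ = 1240 / [13.6·9·(1/n_f² − 1/n_i²)].
Lines falling in [46.9, 51.3] nm: 5→2 (48.24 nm).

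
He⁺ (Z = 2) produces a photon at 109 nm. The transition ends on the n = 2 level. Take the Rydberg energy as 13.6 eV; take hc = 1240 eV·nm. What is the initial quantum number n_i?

n_i = 5

The photon energy is ΔE = hc/λ = 1240 / 109 = 11.38 eV.
With Z = 2, ΔE = 54.40 × (1/n_f² − 1/n_i²), so 1/n_f² − 1/n_i² = 0.2091.
With n_f = 2: 1/n_i² = 1/4 − 0.2091 = 0.04088, so n_i ≈ 4.95.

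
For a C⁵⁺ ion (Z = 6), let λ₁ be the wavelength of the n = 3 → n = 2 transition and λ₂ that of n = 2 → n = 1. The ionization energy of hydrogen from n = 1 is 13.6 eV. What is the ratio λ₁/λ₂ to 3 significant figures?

5.40

λ ∝ 1/ΔE ∝ 1/(1/n_f² − 1/n_i²), and the Z² and hc factors cancel in the ratio.
λ₁/λ₂ = (1/1² − 1/2²)/(1/2² − 1/3²) = 0.7500/0.1389 = 5.40.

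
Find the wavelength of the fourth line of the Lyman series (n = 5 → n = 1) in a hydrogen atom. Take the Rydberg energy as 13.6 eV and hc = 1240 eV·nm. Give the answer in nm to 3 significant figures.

95.0 nm

The Lyman series terminates on n_f = 1; the fourth line has n_i = 1+4 = 5.
ΔE = 13.60 × (1/1² − 1/5²) = 13.06 eV.
λ = 1240 / 13.06 = 95.0 nm.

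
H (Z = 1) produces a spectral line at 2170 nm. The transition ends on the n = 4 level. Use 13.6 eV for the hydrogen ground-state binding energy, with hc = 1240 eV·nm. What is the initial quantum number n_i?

The photon energy is ΔE = hc/λ = 1240 / 2170 = 0.5714 eV.
With Z = 1, ΔE = 13.60 × (1/n_f² − 1/n_i²), so 1/n_f² − 1/n_i² = 0.04202.
With n_f = 4: 1/n_i² = 1/16 − 0.04202 = 0.02048, so n_i ≈ 6.99.

n_i = 7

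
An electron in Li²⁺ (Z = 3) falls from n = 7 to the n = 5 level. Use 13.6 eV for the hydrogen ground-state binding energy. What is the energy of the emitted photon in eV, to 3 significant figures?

The Bohr energies scale as Z², so for Z = 3: E_n = −122.4/n² eV.
E_7 = −122.4/49 = −2.498 eV and E_5 = −122.4/25 = −4.896 eV.
The photon energy is |E_7 − E_5| = 2.40 eV.

2.40 eV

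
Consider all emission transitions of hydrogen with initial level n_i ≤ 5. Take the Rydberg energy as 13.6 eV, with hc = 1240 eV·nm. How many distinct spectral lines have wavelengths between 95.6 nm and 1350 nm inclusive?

7

Enumerate all n_i → n_f pairs with 1 ≤ n_f < n_i ≤ 5 and compute λ = 1240 / [13.6·1·(1/n_f² − 1/n_i²)].
Lines falling in [95.6, 1350] nm: 4→1 (97.25 nm), 3→1 (102.6 nm), 2→1 (121.6 nm), 5→2 (434.2 nm), 4→2 (486.3 nm), 3→2 (656.5 nm), 5→3 (1282 nm).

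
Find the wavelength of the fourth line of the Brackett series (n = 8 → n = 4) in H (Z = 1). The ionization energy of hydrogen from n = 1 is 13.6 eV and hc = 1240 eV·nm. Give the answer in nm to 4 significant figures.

The Brackett series terminates on n_f = 4; the fourth line has n_i = 4+4 = 8.
ΔE = 13.60 × (1/4² − 1/8²) = 0.6375 eV.
λ = 1240 / 0.6375 = 1945 nm.

1945 nm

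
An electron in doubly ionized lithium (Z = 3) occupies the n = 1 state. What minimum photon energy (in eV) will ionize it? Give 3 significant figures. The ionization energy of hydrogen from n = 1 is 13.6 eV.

E_n = −13.6 Z²/n² = −122.4/n² eV for Z = 3.
E_1 = −122.4/1 = −122 eV, so ionization (to E = 0) requires 122 eV.

122 eV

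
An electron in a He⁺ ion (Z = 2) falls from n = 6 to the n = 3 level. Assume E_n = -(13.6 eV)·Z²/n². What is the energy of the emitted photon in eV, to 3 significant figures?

The Bohr energies scale as Z², so for Z = 2: E_n = −54.40/n² eV.
E_6 = −54.40/36 = −1.511 eV and E_3 = −54.40/9 = −6.044 eV.
The photon energy is |E_6 − E_3| = 4.53 eV.

4.53 eV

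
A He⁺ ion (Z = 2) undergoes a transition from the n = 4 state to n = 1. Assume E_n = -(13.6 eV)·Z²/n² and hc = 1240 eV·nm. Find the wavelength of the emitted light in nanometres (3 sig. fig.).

For Z = 2 the level energies scale as Z², so the effective Rydberg energy is 13.6 × 4 = 54.40 eV.
ΔE = 54.40 × (1/1² − 1/4²) = 54.40 × 0.9375 = 51.00 eV.
λ = hc/ΔE = 1240 / 51.00 = 24.3 nm.

24.3 nm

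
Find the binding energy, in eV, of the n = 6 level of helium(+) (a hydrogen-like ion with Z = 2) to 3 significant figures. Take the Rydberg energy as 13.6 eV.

1.51 eV

E_n = −13.6 Z²/n² = −54.40/n² eV for Z = 2.
E_6 = −54.40/36 = −1.51 eV, so ionization (to E = 0) requires 1.51 eV.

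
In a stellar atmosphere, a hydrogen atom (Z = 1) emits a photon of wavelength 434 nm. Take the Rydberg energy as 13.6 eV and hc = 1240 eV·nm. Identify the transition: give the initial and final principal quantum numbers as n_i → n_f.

n_i = 5, n_f = 2

The photon energy is ΔE = hc/λ = 1240 / 434 = 2.857 eV.
With Z = 1, ΔE = 13.60 × (1/n_f² − 1/n_i²), so 1/n_f² − 1/n_i² = 0.2101.
Trying n_f = 2 gives 1/n_i² = 0.03992, i.e. n_i ≈ 5; this pair matches.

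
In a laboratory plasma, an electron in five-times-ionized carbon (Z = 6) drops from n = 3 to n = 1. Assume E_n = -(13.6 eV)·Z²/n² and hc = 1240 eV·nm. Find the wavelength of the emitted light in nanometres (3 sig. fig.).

For Z = 6 the level energies scale as Z², so the effective Rydberg energy is 13.6 × 36 = 489.6 eV.
ΔE = 489.6 × (1/1² − 1/3²) = 489.6 × 0.8889 = 435.2 eV.
λ = hc/ΔE = 1240 / 435.2 = 2.85 nm.

2.85 nm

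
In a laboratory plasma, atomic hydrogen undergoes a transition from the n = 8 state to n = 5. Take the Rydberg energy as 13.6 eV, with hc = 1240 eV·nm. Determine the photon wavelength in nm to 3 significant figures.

3740 nm

ΔE = 13.60 × (1/5² − 1/8²) = 13.60 × 0.02438 = 0.3315 eV.
λ = hc/ΔE = 1240 / 0.3315 = 3740 nm.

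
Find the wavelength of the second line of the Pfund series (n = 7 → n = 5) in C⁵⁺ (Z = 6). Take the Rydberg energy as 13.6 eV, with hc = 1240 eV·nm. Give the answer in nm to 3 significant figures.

The Pfund series terminates on n_f = 5; the second line has n_i = 5+2 = 7.
ΔE = 489.6 × (1/5² − 1/7²) = 9.592 eV.
λ = 1240 / 9.592 = 129 nm.

129 nm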